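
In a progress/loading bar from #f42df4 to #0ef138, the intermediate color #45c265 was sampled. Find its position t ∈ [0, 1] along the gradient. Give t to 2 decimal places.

Invert the lerp on the R channel (largest span, 230): t = (69 − 244) / (14 − 244) = -175/-230 = 0.76087.
Check on G: (194 − 45)/(241 − 45) = 0.7602 ✓

0.76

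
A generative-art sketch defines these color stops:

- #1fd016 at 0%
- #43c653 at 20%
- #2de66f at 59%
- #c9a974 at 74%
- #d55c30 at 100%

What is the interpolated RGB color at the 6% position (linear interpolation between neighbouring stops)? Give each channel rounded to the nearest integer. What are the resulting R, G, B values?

6% lies between the 0% and 20% stops, so the local fraction is t = (6 − 0)/(20 − 0) = 6/20 ≈ 0.3.
#1fd016 → (31, 208, 22); #43c653 → (67, 198, 83).
R = 31 + 0.3 × (67 − 31) = 41.8 → 42
G = 208 + 0.3 × (198 − 208) = 205 → 205
B = 22 + 0.3 × (83 − 22) = 40.3 → 40

(42, 205, 40)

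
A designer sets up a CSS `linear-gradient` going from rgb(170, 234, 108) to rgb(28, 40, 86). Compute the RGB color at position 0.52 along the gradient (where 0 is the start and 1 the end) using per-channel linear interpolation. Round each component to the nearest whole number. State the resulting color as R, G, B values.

(96, 133, 97)

R = 170 + 0.52 × (28 − 170) = 170 + 0.52 × -142 = 96.16 → 96
G = 234 + 0.52 × (40 − 234) = 234 + 0.52 × -194 = 133.12 → 133
B = 108 + 0.52 × (86 − 108) = 108 + 0.52 × -22 = 96.56 → 97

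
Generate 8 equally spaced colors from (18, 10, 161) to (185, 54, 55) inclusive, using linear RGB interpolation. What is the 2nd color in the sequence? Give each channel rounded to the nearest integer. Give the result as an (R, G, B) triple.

(42, 16, 146)

With 8 swatches and endpoints inclusive, swatch 2 sits at t = (2 − 1)/(8 − 1) = 1/7 ≈ 0.1429.
R = 18 + 0.1429 × (185 − 18) = 41.864 → 42
G = 10 + 0.1429 × (54 − 10) = 16.288 → 16
B = 161 + 0.1429 × (55 − 161) = 145.853 → 146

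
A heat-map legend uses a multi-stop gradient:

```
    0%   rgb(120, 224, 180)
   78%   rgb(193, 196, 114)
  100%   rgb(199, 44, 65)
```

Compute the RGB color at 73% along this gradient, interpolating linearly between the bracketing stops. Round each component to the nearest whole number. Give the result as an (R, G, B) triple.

(188, 198, 118)

73% lies between the 0% and 78% stops, so the local fraction is t = (73 − 0)/(78 − 0) = 73/78 ≈ 0.9359.
R = 120 + 0.9359 × (193 − 120) = 188.321 → 188
G = 224 + 0.9359 × (196 − 224) = 197.795 → 198
B = 180 + 0.9359 × (114 − 180) = 118.231 → 118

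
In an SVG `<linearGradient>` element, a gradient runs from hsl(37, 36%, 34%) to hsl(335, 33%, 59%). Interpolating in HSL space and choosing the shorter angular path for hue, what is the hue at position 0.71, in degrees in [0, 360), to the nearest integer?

353

Hue: 335 − 37 = 298°, but |298| > 180 so the shorter arc goes the other way: Δh = 298 − 360 = -62°.
H = 37 + 0.71 × (-62) = -7.02 → -7 → -7 mod 360 = 353°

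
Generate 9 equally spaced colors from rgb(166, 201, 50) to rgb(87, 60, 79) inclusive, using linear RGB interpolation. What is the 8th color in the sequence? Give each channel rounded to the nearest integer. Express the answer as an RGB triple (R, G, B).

(97, 78, 75)

With 9 swatches and endpoints inclusive, swatch 8 sits at t = (8 − 1)/(9 − 1) = 7/8 ≈ 0.875.
R = 166 + 0.875 × (87 − 166) = 96.875 → 97
G = 201 + 0.875 × (60 − 201) = 77.625 → 78
B = 50 + 0.875 × (79 − 50) = 75.375 → 75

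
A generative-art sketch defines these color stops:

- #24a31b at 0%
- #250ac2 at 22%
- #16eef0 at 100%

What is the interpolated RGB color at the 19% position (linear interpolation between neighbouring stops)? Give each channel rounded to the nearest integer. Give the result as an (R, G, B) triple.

19% lies between the 0% and 22% stops, so the local fraction is t = (19 − 0)/(22 − 0) = 19/22 ≈ 0.8636.
#24a31b → (36, 163, 27); #250ac2 → (37, 10, 194).
R = 36 + 0.8636 × (37 − 36) = 36.864 → 37
G = 163 + 0.8636 × (10 − 163) = 30.869 → 31
B = 27 + 0.8636 × (194 − 27) = 171.221 → 171

(37, 31, 171)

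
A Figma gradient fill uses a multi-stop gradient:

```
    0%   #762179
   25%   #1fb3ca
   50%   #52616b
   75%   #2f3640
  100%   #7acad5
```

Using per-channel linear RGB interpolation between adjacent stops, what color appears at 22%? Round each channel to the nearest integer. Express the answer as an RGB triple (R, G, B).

(41, 161, 192)

22% lies between the 0% and 25% stops, so the local fraction is t = (22 − 0)/(25 − 0) = 22/25 ≈ 0.88.
#762179 → (118, 33, 121); #1fb3ca → (31, 179, 202).
R = 118 + 0.88 × (31 − 118) = 41.44 → 41
G = 33 + 0.88 × (179 − 33) = 161.48 → 161
B = 121 + 0.88 × (202 − 121) = 192.28 → 192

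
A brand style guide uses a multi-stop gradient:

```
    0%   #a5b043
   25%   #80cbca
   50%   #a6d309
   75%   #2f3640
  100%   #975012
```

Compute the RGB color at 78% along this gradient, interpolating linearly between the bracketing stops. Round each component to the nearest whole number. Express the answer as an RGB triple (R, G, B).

(59, 57, 58)

78% lies between the 75% and 100% stops, so the local fraction is t = (78 − 75)/(100 − 75) = 3/25 ≈ 0.12.
#2f3640 → (47, 54, 64); #975012 → (151, 80, 18).
R = 47 + 0.12 × (151 − 47) = 59.48 → 59
G = 54 + 0.12 × (80 − 54) = 57.12 → 57
B = 64 + 0.12 × (18 − 64) = 58.48 → 58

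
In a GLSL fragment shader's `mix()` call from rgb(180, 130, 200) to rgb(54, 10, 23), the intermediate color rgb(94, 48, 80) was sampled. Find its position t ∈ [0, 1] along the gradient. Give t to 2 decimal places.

0.68

Invert the lerp on the B channel (largest span, 177): t = (80 − 200) / (23 − 200) = -120/-177 = 0.67797.
Check on R: (94 − 180)/(54 − 180) = 0.6825 ✓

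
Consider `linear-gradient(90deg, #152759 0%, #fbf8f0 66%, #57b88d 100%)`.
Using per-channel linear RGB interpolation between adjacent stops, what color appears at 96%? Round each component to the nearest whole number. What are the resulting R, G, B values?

(106, 192, 153)

96% lies between the 66% and 100% stops, so the local fraction is t = (96 − 66)/(100 − 66) = 30/34 ≈ 0.8824.
#fbf8f0 → (251, 248, 240); #57b88d → (87, 184, 141).
R = 251 + 0.8824 × (87 − 251) = 106.286 → 106
G = 248 + 0.8824 × (184 − 248) = 191.526 → 192
B = 240 + 0.8824 × (141 − 240) = 152.642 → 153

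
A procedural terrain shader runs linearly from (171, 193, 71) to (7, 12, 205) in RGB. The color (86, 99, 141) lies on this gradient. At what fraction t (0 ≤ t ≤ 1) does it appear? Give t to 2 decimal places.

0.52

Invert the lerp on the G channel (largest span, 181): t = (99 − 193) / (12 − 193) = -94/-181 = 0.51934.
Check on R: (86 − 171)/(7 − 171) = 0.5183 ✓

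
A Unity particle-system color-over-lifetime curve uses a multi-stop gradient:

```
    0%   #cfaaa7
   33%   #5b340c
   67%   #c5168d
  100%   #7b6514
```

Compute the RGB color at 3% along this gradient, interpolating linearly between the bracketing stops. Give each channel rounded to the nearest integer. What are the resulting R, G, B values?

(196, 159, 153)

3% lies between the 0% and 33% stops, so the local fraction is t = (3 − 0)/(33 − 0) = 3/33 ≈ 0.0909.
#cfaaa7 → (207, 170, 167); #5b340c → (91, 52, 12).
R = 207 + 0.0909 × (91 − 207) = 196.456 → 196
G = 170 + 0.0909 × (52 − 170) = 159.274 → 159
B = 167 + 0.0909 × (12 − 167) = 152.911 → 153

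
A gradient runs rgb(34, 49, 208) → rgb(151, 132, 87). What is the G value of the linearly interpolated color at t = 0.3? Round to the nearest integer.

G = 49 + 0.3 × (132 − 49) = 73.9 → 74

74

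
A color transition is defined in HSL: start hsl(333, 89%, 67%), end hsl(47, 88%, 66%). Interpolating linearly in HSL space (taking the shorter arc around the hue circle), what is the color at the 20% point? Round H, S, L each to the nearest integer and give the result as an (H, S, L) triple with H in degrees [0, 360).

Hue: 47 − 333 = -286°, but |-286| > 180 so the shorter arc goes the other way: Δh = -286 + 360 = 74°.
H = 333 + 0.2 × (74) = 347.8 → 348°
S = 89 + 0.2 × (88 − 89) = 88.8 → 89%
L = 67 + 0.2 × (66 − 67) = 66.8 → 67%

(348, 89, 67)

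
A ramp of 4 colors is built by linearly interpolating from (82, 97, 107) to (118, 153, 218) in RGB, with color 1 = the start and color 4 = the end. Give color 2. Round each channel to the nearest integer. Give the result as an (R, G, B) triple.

(94, 116, 144)

With 4 swatches and endpoints inclusive, swatch 2 sits at t = (2 − 1)/(4 − 1) = 1/3 ≈ 0.3333.
R = 82 + 0.3333 × (118 − 82) = 93.999 → 94
G = 97 + 0.3333 × (153 − 97) = 115.665 → 116
B = 107 + 0.3333 × (218 − 107) = 143.996 → 144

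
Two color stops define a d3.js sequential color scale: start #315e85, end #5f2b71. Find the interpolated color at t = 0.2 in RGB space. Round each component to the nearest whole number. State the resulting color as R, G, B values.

#315e85 → (49, 94, 133); #5f2b71 → (95, 43, 113).
R = 49 + 0.2 × (95 − 49) = 49 + 0.2 × 46 = 58.2 → 58
G = 94 + 0.2 × (43 − 94) = 94 + 0.2 × -51 = 83.8 → 84
B = 133 + 0.2 × (113 − 133) = 133 + 0.2 × -20 = 129 → 129

(58, 84, 129)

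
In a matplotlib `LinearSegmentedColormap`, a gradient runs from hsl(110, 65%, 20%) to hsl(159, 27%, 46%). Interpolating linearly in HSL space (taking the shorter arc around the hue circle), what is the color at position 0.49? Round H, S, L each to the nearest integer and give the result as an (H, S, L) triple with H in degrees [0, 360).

Hue arc: Δh = 159 − 110 = 49° (|Δh| ≤ 180, already the shorter path).
H = 110 + 0.49 × (49) = 134.01 → 134°
S = 65 + 0.49 × (27 − 65) = 46.38 → 46%
L = 20 + 0.49 × (46 − 20) = 32.74 → 33%

(134, 46, 33)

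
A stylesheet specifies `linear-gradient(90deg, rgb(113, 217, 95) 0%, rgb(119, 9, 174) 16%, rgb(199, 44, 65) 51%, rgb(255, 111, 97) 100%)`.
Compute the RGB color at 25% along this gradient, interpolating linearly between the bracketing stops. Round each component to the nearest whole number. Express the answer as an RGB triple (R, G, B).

(140, 18, 146)

25% lies between the 16% and 51% stops, so the local fraction is t = (25 − 16)/(51 − 16) = 9/35 ≈ 0.2571.
R = 119 + 0.2571 × (199 − 119) = 139.568 → 140
G = 9 + 0.2571 × (44 − 9) = 17.998 → 18
B = 174 + 0.2571 × (65 − 174) = 145.976 → 146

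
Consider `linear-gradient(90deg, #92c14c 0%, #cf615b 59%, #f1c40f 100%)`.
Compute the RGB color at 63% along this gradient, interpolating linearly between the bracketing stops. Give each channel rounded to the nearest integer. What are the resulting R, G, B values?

(210, 107, 84)

63% lies between the 59% and 100% stops, so the local fraction is t = (63 − 59)/(100 − 59) = 4/41 ≈ 0.0976.
#cf615b → (207, 97, 91); #f1c40f → (241, 196, 15).
R = 207 + 0.0976 × (241 − 207) = 210.318 → 210
G = 97 + 0.0976 × (196 − 97) = 106.662 → 107
B = 91 + 0.0976 × (15 − 91) = 83.582 → 84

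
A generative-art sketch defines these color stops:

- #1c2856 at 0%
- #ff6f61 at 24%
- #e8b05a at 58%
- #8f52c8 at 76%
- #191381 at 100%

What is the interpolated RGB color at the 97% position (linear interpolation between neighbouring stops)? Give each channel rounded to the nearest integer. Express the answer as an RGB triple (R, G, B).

(40, 27, 138)

97% lies between the 76% and 100% stops, so the local fraction is t = (97 − 76)/(100 − 76) = 21/24 ≈ 0.875.
#8f52c8 → (143, 82, 200); #191381 → (25, 19, 129).
R = 143 + 0.875 × (25 − 143) = 39.75 → 40
G = 82 + 0.875 × (19 − 82) = 26.875 → 27
B = 200 + 0.875 × (129 − 200) = 137.875 → 138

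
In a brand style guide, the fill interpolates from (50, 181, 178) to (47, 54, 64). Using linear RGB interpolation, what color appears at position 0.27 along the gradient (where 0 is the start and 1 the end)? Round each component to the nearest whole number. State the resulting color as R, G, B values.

R = 50 + 0.27 × (47 − 50) = 50 + 0.27 × -3 = 49.19 → 49
G = 181 + 0.27 × (54 − 181) = 181 + 0.27 × -127 = 146.71 → 147
B = 178 + 0.27 × (64 − 178) = 178 + 0.27 × -114 = 147.22 → 147

(49, 147, 147)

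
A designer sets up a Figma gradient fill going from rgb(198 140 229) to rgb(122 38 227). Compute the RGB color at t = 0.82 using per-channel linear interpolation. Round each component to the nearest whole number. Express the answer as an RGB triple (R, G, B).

R = 198 + 0.82 × (122 − 198) = 198 + 0.82 × -76 = 135.68 → 136
G = 140 + 0.82 × (38 − 140) = 140 + 0.82 × -102 = 56.36 → 56
B = 229 + 0.82 × (227 − 229) = 229 + 0.82 × -2 = 227.36 → 227
So the blended color is (136, 56, 227), about #8838e3.

(136, 56, 227)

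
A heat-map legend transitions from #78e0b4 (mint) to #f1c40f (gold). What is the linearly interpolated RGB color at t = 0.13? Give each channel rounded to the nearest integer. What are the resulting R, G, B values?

#78e0b4 → (120, 224, 180); #f1c40f → (241, 196, 15).
R = 120 + 0.13 × (241 − 120) = 120 + 0.13 × 121 = 135.73 → 136
G = 224 + 0.13 × (196 − 224) = 224 + 0.13 × -28 = 220.36 → 220
B = 180 + 0.13 × (15 − 180) = 180 + 0.13 × -165 = 158.55 → 159

(136, 220, 159)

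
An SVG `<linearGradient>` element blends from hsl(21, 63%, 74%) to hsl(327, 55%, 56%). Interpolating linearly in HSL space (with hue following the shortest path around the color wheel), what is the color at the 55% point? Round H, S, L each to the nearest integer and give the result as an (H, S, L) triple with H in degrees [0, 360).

(351, 59, 64)

Hue: 327 − 21 = 306°, but |306| > 180 so the shorter arc goes the other way: Δh = 306 − 360 = -54°.
H = 21 + 0.55 × (-54) = -8.7 → -9 → -9 mod 360 = 351°
S = 63 + 0.55 × (55 − 63) = 58.6 → 59%
L = 74 + 0.55 × (56 − 74) = 64.1 → 64%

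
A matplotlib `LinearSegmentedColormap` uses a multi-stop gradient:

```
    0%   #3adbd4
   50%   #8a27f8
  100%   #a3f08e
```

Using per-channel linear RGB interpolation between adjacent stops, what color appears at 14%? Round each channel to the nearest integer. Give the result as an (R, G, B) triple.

(80, 169, 222)

14% lies between the 0% and 50% stops, so the local fraction is t = (14 − 0)/(50 − 0) = 14/50 ≈ 0.28.
#3adbd4 → (58, 219, 212); #8a27f8 → (138, 39, 248).
R = 58 + 0.28 × (138 − 58) = 80.4 → 80
G = 219 + 0.28 × (39 − 219) = 168.6 → 169
B = 212 + 0.28 × (248 − 212) = 222.08 → 222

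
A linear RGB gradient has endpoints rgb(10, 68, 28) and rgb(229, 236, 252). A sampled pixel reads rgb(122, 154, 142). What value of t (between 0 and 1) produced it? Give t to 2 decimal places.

Invert the lerp on the B channel (largest span, 224): t = (142 − 28) / (252 − 28) = 114/224 = 0.50893.
Check on R: (122 − 10)/(229 − 10) = 0.5114 ✓

0.51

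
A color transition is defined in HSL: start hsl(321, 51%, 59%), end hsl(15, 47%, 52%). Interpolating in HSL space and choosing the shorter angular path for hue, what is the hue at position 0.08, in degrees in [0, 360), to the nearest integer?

Hue: 15 − 321 = -306°, but |-306| > 180 so the shorter arc goes the other way: Δh = -306 + 360 = 54°.
H = 321 + 0.08 × (54) = 325.32 → 325°

325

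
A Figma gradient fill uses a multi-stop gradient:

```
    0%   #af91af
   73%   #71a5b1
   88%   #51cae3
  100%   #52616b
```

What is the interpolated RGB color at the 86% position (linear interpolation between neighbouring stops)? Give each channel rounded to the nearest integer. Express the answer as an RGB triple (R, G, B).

86% lies between the 73% and 88% stops, so the local fraction is t = (86 − 73)/(88 − 73) = 13/15 ≈ 0.8667.
#71a5b1 → (113, 165, 177); #51cae3 → (81, 202, 227).
R = 113 + 0.8667 × (81 − 113) = 85.266 → 85
G = 165 + 0.8667 × (202 − 165) = 197.068 → 197
B = 177 + 0.8667 × (227 − 177) = 220.335 → 220

(85, 197, 220)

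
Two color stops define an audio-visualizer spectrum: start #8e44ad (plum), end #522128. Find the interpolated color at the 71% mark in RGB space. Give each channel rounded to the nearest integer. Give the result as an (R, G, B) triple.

(99, 43, 79)

#8e44ad → (142, 68, 173); #522128 → (82, 33, 40).
71% corresponds to t = 0.71.
R = 142 + 0.71 × (82 − 142) = 142 + 0.71 × -60 = 99.4 → 99
G = 68 + 0.71 × (33 − 68) = 68 + 0.71 × -35 = 43.15 → 43
B = 173 + 0.71 × (40 − 173) = 173 + 0.71 × -133 = 78.57 → 79
So the blended color is (99, 43, 79), about #632b4f.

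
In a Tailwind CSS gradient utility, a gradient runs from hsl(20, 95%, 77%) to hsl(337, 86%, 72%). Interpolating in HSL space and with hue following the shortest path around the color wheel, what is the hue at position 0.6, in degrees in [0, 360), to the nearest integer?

Hue: 337 − 20 = 317°, but |317| > 180 so the shorter arc goes the other way: Δh = 317 − 360 = -43°.
H = 20 + 0.6 × (-43) = -5.8 → -6 → -6 mod 360 = 354°

354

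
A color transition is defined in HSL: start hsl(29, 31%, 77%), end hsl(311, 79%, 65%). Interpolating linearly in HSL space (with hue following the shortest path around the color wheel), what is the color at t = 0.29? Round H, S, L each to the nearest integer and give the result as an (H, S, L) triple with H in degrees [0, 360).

Hue: 311 − 29 = 282°, but |282| > 180 so the shorter arc goes the other way: Δh = 282 − 360 = -78°.
H = 29 + 0.29 × (-78) = 6.38 → 6°
S = 31 + 0.29 × (79 − 31) = 44.92 → 45%
L = 77 + 0.29 × (65 − 77) = 73.52 → 74%

(6, 45, 74)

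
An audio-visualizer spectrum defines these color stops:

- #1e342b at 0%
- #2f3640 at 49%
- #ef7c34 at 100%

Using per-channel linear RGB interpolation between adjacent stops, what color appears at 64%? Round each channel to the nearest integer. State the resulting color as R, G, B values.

64% lies between the 49% and 100% stops, so the local fraction is t = (64 − 49)/(100 − 49) = 15/51 ≈ 0.2941.
#2f3640 → (47, 54, 64); #ef7c34 → (239, 124, 52).
R = 47 + 0.2941 × (239 − 47) = 103.467 → 103
G = 54 + 0.2941 × (124 − 54) = 74.587 → 75
B = 64 + 0.2941 × (52 − 64) = 60.471 → 60

(103, 75, 60)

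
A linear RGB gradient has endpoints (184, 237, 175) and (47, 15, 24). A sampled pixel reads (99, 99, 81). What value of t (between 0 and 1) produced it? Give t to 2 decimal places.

Invert the lerp on the G channel (largest span, 222): t = (99 − 237) / (15 − 237) = -138/-222 = 0.62162.
Check on R: (99 − 184)/(47 − 184) = 0.6204 ✓

0.62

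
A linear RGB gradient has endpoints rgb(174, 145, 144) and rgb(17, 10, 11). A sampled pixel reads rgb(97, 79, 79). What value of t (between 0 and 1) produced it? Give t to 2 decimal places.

Invert the lerp on the R channel (largest span, 157): t = (97 − 174) / (17 − 174) = -77/-157 = 0.49045.
Check on G: (79 − 145)/(10 − 145) = 0.4889 ✓

0.49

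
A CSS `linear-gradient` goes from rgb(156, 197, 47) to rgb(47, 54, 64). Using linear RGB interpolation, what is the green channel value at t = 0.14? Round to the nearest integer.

G = 197 + 0.14 × (54 − 197) = 176.98 → 177

177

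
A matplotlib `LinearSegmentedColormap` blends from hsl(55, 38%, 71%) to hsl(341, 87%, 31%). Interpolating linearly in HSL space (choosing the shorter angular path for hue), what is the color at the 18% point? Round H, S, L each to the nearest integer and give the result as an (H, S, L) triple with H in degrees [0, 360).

(42, 47, 64)

Hue: 341 − 55 = 286°, but |286| > 180 so the shorter arc goes the other way: Δh = 286 − 360 = -74°.
H = 55 + 0.18 × (-74) = 41.68 → 42°
S = 38 + 0.18 × (87 − 38) = 46.82 → 47%
L = 71 + 0.18 × (31 − 71) = 63.8 → 64%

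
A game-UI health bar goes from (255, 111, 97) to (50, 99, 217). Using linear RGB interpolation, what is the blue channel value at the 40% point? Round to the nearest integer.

B = 97 + 0.4 × (217 − 97) = 145 → 145

145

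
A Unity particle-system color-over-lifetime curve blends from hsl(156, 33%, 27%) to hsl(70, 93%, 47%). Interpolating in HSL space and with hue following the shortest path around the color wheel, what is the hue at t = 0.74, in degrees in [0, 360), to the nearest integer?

92

Hue arc: Δh = 70 − 156 = -86° (|Δh| ≤ 180, already the shorter path).
H = 156 + 0.74 × (-86) = 92.36 → 92°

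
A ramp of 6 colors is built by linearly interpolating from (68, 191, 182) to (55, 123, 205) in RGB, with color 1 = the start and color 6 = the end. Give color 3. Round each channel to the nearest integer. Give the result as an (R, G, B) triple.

With 6 swatches and endpoints inclusive, swatch 3 sits at t = (3 − 1)/(6 − 1) = 2/5 ≈ 0.4.
R = 68 + 0.4 × (55 − 68) = 62.8 → 63
G = 191 + 0.4 × (123 − 191) = 163.8 → 164
B = 182 + 0.4 × (205 − 182) = 191.2 → 191

(63, 164, 191)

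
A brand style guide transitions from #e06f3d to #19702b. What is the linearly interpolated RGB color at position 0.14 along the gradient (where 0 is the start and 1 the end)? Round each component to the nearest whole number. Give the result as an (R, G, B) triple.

(196, 111, 58)

#e06f3d → (224, 111, 61); #19702b → (25, 112, 43).
R = 224 + 0.14 × (25 − 224) = 224 + 0.14 × -199 = 196.14 → 196
G = 111 + 0.14 × (112 − 111) = 111 + 0.14 × 1 = 111.14 → 111
B = 61 + 0.14 × (43 − 61) = 61 + 0.14 × -18 = 58.48 → 58
So the blended color is (196, 111, 58), about #c46f3a.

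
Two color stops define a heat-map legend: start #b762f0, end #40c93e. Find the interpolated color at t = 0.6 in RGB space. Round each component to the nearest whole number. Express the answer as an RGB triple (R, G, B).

#b762f0 → (183, 98, 240); #40c93e → (64, 201, 62).
R = 183 + 0.6 × (64 − 183) = 183 + 0.6 × -119 = 111.6 → 112
G = 98 + 0.6 × (201 − 98) = 98 + 0.6 × 103 = 159.8 → 160
B = 240 + 0.6 × (62 − 240) = 240 + 0.6 × -178 = 133.2 → 133

(112, 160, 133)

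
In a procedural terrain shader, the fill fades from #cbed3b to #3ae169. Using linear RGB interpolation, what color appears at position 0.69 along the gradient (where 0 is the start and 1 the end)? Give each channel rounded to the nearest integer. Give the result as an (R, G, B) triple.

(103, 229, 91)

#cbed3b → (203, 237, 59); #3ae169 → (58, 225, 105).
R = 203 + 0.69 × (58 − 203) = 203 + 0.69 × -145 = 102.95 → 103
G = 237 + 0.69 × (225 − 237) = 237 + 0.69 × -12 = 228.72 → 229
B = 59 + 0.69 × (105 − 59) = 59 + 0.69 × 46 = 90.74 → 91
So the blended color is (103, 229, 91), about #67e55b.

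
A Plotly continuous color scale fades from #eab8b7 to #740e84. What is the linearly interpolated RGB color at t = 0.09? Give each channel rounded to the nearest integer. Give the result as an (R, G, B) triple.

(223, 169, 178)

#eab8b7 → (234, 184, 183); #740e84 → (116, 14, 132).
R = 234 + 0.09 × (116 − 234) = 234 + 0.09 × -118 = 223.38 → 223
G = 184 + 0.09 × (14 − 184) = 184 + 0.09 × -170 = 168.7 → 169
B = 183 + 0.09 × (132 − 183) = 183 + 0.09 × -51 = 178.41 → 178
So the blended color is (223, 169, 178), about #dfa9b2.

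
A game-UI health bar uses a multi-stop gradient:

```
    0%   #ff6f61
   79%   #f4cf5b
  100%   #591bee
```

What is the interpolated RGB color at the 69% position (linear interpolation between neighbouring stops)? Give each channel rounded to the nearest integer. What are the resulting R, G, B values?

69% lies between the 0% and 79% stops, so the local fraction is t = (69 − 0)/(79 − 0) = 69/79 ≈ 0.8734.
#ff6f61 → (255, 111, 97); #f4cf5b → (244, 207, 91).
R = 255 + 0.8734 × (244 − 255) = 245.393 → 245
G = 111 + 0.8734 × (207 − 111) = 194.846 → 195
B = 97 + 0.8734 × (91 − 97) = 91.76 → 92

(245, 195, 92)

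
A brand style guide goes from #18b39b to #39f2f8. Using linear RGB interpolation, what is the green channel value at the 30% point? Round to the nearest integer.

198

G₁ = 179 (from #18b39b), G₂ = 242 (from #39f2f8).
G = 179 + 0.3 × (242 − 179) = 197.9 → 198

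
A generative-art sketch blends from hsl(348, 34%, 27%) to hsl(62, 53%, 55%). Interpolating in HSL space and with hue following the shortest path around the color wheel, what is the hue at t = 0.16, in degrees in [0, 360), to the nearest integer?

Hue: 62 − 348 = -286°, but |-286| > 180 so the shorter arc goes the other way: Δh = -286 + 360 = 74°.
H = 348 + 0.16 × (74) = 359.84 → 360 → 360 mod 360 = 0°

0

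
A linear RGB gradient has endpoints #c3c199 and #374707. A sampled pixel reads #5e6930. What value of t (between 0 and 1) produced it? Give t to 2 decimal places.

Invert the lerp on the B channel (largest span, 146): t = (48 − 153) / (7 − 153) = -105/-146 = 0.71918.
Check on R: (94 − 195)/(55 − 195) = 0.7214 ✓

0.72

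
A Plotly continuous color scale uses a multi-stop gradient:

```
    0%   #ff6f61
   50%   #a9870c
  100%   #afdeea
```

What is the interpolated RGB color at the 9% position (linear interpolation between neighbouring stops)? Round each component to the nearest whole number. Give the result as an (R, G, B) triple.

(240, 115, 82)

9% lies between the 0% and 50% stops, so the local fraction is t = (9 − 0)/(50 − 0) = 9/50 ≈ 0.18.
#ff6f61 → (255, 111, 97); #a9870c → (169, 135, 12).
R = 255 + 0.18 × (169 − 255) = 239.52 → 240
G = 111 + 0.18 × (135 − 111) = 115.32 → 115
B = 97 + 0.18 × (12 − 97) = 81.7 → 82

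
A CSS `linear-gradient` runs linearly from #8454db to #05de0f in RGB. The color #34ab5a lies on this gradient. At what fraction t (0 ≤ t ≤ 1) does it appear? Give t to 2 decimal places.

0.63

Invert the lerp on the B channel (largest span, 204): t = (90 − 219) / (15 − 219) = -129/-204 = 0.63235.
Check on R: (52 − 132)/(5 − 132) = 0.6299 ✓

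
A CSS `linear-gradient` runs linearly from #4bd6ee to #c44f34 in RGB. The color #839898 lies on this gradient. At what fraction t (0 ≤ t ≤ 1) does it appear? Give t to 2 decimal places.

0.46

Invert the lerp on the B channel (largest span, 186): t = (152 − 238) / (52 − 238) = -86/-186 = 0.46237.
Check on R: (131 − 75)/(196 − 75) = 0.4628 ✓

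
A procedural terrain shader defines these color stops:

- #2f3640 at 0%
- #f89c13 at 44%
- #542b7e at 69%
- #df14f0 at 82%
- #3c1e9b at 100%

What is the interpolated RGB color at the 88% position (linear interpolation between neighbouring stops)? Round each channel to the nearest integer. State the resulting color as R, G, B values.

88% lies between the 82% and 100% stops, so the local fraction is t = (88 − 82)/(100 − 82) = 6/18 ≈ 0.3333.
#df14f0 → (223, 20, 240); #3c1e9b → (60, 30, 155).
R = 223 + 0.3333 × (60 − 223) = 168.672 → 169
G = 20 + 0.3333 × (30 − 20) = 23.333 → 23
B = 240 + 0.3333 × (155 − 240) = 211.669 → 212

(169, 23, 212)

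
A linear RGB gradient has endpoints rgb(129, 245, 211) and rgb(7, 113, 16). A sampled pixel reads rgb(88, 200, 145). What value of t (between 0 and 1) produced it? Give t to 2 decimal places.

Invert the lerp on the B channel (largest span, 195): t = (145 − 211) / (16 − 211) = -66/-195 = 0.33846.
Check on R: (88 − 129)/(7 − 129) = 0.3361 ✓

0.34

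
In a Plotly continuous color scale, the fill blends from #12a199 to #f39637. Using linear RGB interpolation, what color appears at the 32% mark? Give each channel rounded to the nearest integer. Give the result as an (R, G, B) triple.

#12a199 → (18, 161, 153); #f39637 → (243, 150, 55).
32% corresponds to t = 0.32.
R = 18 + 0.32 × (243 − 18) = 18 + 0.32 × 225 = 90 → 90
G = 161 + 0.32 × (150 − 161) = 161 + 0.32 × -11 = 157.48 → 157
B = 153 + 0.32 × (55 − 153) = 153 + 0.32 × -98 = 121.64 → 122

(90, 157, 122)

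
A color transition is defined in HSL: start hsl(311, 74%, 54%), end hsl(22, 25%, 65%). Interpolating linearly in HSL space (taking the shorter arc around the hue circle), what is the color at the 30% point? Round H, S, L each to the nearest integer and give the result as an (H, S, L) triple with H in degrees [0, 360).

Hue: 22 − 311 = -289°, but |-289| > 180 so the shorter arc goes the other way: Δh = -289 + 360 = 71°.
H = 311 + 0.3 × (71) = 332.3 → 332°
S = 74 + 0.3 × (25 − 74) = 59.3 → 59%
L = 54 + 0.3 × (65 − 54) = 57.3 → 57%

(332, 59, 57)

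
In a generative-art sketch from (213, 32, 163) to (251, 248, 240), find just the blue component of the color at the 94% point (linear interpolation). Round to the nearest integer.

B = 163 + 0.94 × (240 − 163) = 235.38 → 235

235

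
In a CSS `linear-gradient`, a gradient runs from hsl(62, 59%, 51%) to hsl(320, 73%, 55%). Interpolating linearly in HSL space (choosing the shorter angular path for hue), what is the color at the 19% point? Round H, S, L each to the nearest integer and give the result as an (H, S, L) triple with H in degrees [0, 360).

Hue: 320 − 62 = 258°, but |258| > 180 so the shorter arc goes the other way: Δh = 258 − 360 = -102°.
H = 62 + 0.19 × (-102) = 42.62 → 43°
S = 59 + 0.19 × (73 − 59) = 61.66 → 62%
L = 51 + 0.19 × (55 − 51) = 51.76 → 52%

(43, 62, 52)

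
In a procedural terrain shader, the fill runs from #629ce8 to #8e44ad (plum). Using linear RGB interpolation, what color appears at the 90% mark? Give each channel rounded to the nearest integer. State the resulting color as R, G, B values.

#629ce8 → (98, 156, 232); #8e44ad → (142, 68, 173).
90% corresponds to t = 0.9.
R = 98 + 0.9 × (142 − 98) = 98 + 0.9 × 44 = 137.6 → 138
G = 156 + 0.9 × (68 − 156) = 156 + 0.9 × -88 = 76.8 → 77
B = 232 + 0.9 × (173 − 232) = 232 + 0.9 × -59 = 178.9 → 179

(138, 77, 179)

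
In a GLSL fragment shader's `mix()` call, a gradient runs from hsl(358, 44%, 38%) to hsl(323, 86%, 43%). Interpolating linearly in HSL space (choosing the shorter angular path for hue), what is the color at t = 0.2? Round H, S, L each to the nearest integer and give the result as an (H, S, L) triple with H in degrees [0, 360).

Hue arc: Δh = 323 − 358 = -35° (|Δh| ≤ 180, already the shorter path).
H = 358 + 0.2 × (-35) = 351 → 351°
S = 44 + 0.2 × (86 − 44) = 52.4 → 52%
L = 38 + 0.2 × (43 − 38) = 39 → 39%

(351, 52, 39)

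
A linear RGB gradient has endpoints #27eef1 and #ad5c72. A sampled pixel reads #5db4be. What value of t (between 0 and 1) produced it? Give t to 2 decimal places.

Invert the lerp on the G channel (largest span, 146): t = (180 − 238) / (92 − 238) = -58/-146 = 0.39726.
Check on R: (93 − 39)/(173 − 39) = 0.403 ✓

0.40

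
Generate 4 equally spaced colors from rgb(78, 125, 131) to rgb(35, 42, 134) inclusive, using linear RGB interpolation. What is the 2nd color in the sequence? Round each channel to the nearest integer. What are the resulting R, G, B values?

(64, 97, 132)

With 4 swatches and endpoints inclusive, swatch 2 sits at t = (2 − 1)/(4 − 1) = 1/3 ≈ 0.3333.
R = 78 + 0.3333 × (35 − 78) = 63.668 → 64
G = 125 + 0.3333 × (42 − 125) = 97.336 → 97
B = 131 + 0.3333 × (134 − 131) = 132 → 132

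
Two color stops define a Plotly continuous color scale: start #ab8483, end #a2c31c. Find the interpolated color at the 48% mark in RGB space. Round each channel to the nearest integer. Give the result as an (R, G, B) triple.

#ab8483 → (171, 132, 131); #a2c31c → (162, 195, 28).
48% corresponds to t = 0.48.
R = 171 + 0.48 × (162 − 171) = 171 + 0.48 × -9 = 166.68 → 167
G = 132 + 0.48 × (195 − 132) = 132 + 0.48 × 63 = 162.24 → 162
B = 131 + 0.48 × (28 − 131) = 131 + 0.48 × -103 = 81.56 → 82

(167, 162, 82)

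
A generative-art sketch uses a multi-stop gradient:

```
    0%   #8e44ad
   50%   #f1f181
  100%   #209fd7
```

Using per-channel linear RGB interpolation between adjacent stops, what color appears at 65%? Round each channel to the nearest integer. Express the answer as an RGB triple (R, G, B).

(178, 216, 155)

65% lies between the 50% and 100% stops, so the local fraction is t = (65 − 50)/(100 − 50) = 15/50 ≈ 0.3.
#f1f181 → (241, 241, 129); #209fd7 → (32, 159, 215).
R = 241 + 0.3 × (32 − 241) = 178.3 → 178
G = 241 + 0.3 × (159 − 241) = 216.4 → 216
B = 129 + 0.3 × (215 − 129) = 154.8 → 155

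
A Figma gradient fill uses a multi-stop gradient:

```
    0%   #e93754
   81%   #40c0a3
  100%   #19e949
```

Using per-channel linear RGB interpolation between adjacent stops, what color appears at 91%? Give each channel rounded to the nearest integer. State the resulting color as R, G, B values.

(43, 214, 116)

91% lies between the 81% and 100% stops, so the local fraction is t = (91 − 81)/(100 − 81) = 10/19 ≈ 0.5263.
#40c0a3 → (64, 192, 163); #19e949 → (25, 233, 73).
R = 64 + 0.5263 × (25 − 64) = 43.474 → 43
G = 192 + 0.5263 × (233 − 192) = 213.578 → 214
B = 163 + 0.5263 × (73 − 163) = 115.633 → 116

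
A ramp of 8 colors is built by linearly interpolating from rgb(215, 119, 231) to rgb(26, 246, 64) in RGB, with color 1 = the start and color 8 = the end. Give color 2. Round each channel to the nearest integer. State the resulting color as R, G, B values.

With 8 swatches and endpoints inclusive, swatch 2 sits at t = (2 − 1)/(8 − 1) = 1/7 ≈ 0.1429.
R = 215 + 0.1429 × (26 − 215) = 187.992 → 188
G = 119 + 0.1429 × (246 − 119) = 137.148 → 137
B = 231 + 0.1429 × (64 − 231) = 207.136 → 207

(188, 137, 207)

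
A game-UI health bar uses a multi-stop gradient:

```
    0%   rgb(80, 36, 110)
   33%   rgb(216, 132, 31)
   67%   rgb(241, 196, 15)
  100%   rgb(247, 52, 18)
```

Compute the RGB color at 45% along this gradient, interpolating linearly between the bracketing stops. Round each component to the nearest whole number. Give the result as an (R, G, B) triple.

(225, 155, 25)

45% lies between the 33% and 67% stops, so the local fraction is t = (45 − 33)/(67 − 33) = 12/34 ≈ 0.3529.
R = 216 + 0.3529 × (241 − 216) = 224.822 → 225
G = 132 + 0.3529 × (196 − 132) = 154.586 → 155
B = 31 + 0.3529 × (15 − 31) = 25.354 → 25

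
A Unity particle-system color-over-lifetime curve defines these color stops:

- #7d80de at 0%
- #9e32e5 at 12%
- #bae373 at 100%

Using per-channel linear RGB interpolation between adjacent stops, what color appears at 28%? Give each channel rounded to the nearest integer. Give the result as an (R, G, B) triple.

28% lies between the 12% and 100% stops, so the local fraction is t = (28 − 12)/(100 − 12) = 16/88 ≈ 0.1818.
#9e32e5 → (158, 50, 229); #bae373 → (186, 227, 115).
R = 158 + 0.1818 × (186 − 158) = 163.09 → 163
G = 50 + 0.1818 × (227 − 50) = 82.179 → 82
B = 229 + 0.1818 × (115 − 229) = 208.275 → 208

(163, 82, 208)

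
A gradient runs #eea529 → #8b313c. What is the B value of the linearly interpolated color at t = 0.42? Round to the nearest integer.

B₁ = 41 (from #eea529), B₂ = 60 (from #8b313c).
B = 41 + 0.42 × (60 − 41) = 48.98 → 49

49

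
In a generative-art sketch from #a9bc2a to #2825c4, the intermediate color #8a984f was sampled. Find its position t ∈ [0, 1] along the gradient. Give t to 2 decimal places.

0.24

Invert the lerp on the B channel (largest span, 154): t = (79 − 42) / (196 − 42) = 37/154 = 0.24026.
Check on R: (138 − 169)/(40 − 169) = 0.2403 ✓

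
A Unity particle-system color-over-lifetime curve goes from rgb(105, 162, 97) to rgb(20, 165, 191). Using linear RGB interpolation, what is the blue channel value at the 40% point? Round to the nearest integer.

B = 97 + 0.4 × (191 − 97) = 134.6 → 135

135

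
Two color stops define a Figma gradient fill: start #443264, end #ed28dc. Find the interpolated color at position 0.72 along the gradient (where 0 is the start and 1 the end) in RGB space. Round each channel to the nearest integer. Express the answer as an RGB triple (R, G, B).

#443264 → (68, 50, 100); #ed28dc → (237, 40, 220).
R = 68 + 0.72 × (237 − 68) = 68 + 0.72 × 169 = 189.68 → 190
G = 50 + 0.72 × (40 − 50) = 50 + 0.72 × -10 = 42.8 → 43
B = 100 + 0.72 × (220 − 100) = 100 + 0.72 × 120 = 186.4 → 186
So the blended color is (190, 43, 186), about #be2bba.

(190, 43, 186)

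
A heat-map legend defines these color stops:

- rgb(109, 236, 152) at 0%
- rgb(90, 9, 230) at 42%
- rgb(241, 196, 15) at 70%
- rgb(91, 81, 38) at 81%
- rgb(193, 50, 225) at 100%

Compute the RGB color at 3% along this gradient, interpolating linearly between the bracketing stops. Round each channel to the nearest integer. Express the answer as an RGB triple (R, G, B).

(108, 220, 158)

3% lies between the 0% and 42% stops, so the local fraction is t = (3 − 0)/(42 − 0) = 3/42 ≈ 0.0714.
R = 109 + 0.0714 × (90 − 109) = 107.643 → 108
G = 236 + 0.0714 × (9 − 236) = 219.792 → 220
B = 152 + 0.0714 × (230 − 152) = 157.569 → 158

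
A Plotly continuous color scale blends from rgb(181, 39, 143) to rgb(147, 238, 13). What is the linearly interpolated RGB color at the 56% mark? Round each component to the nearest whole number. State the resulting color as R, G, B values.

56% corresponds to t = 0.56.
R = 181 + 0.56 × (147 − 181) = 181 + 0.56 × -34 = 161.96 → 162
G = 39 + 0.56 × (238 − 39) = 39 + 0.56 × 199 = 150.44 → 150
B = 143 + 0.56 × (13 − 143) = 143 + 0.56 × -130 = 70.2 → 70
So the blended color is (162, 150, 70), about #a29646.

(162, 150, 70)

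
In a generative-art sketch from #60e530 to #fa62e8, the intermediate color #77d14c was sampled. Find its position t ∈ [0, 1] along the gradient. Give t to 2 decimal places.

0.15

Invert the lerp on the B channel (largest span, 184): t = (76 − 48) / (232 − 48) = 28/184 = 0.15217.
Check on R: (119 − 96)/(250 − 96) = 0.1494 ✓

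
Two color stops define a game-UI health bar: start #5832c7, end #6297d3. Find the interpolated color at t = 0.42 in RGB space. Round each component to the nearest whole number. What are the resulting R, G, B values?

(92, 92, 204)

#5832c7 → (88, 50, 199); #6297d3 → (98, 151, 211).
R = 88 + 0.42 × (98 − 88) = 88 + 0.42 × 10 = 92.2 → 92
G = 50 + 0.42 × (151 − 50) = 50 + 0.42 × 101 = 92.42 → 92
B = 199 + 0.42 × (211 − 199) = 199 + 0.42 × 12 = 204.04 → 204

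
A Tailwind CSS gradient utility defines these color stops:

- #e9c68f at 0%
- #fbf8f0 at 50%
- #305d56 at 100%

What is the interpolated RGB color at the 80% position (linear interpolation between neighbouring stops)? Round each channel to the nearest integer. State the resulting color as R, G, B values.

80% lies between the 50% and 100% stops, so the local fraction is t = (80 − 50)/(100 − 50) = 30/50 ≈ 0.6.
#fbf8f0 → (251, 248, 240); #305d56 → (48, 93, 86).
R = 251 + 0.6 × (48 − 251) = 129.2 → 129
G = 248 + 0.6 × (93 − 248) = 155 → 155
B = 240 + 0.6 × (86 − 240) = 147.6 → 148

(129, 155, 148)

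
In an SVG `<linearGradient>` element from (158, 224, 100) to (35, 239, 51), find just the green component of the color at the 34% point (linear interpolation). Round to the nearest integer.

G = 224 + 0.34 × (239 − 224) = 229.1 → 229

229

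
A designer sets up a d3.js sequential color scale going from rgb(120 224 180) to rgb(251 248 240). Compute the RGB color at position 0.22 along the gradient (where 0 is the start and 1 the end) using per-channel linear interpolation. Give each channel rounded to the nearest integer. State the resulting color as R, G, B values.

R = 120 + 0.22 × (251 − 120) = 120 + 0.22 × 131 = 148.82 → 149
G = 224 + 0.22 × (248 − 224) = 224 + 0.22 × 24 = 229.28 → 229
B = 180 + 0.22 × (240 − 180) = 180 + 0.22 × 60 = 193.2 → 193
So the blended color is (149, 229, 193), about #95e5c1.

(149, 229, 193)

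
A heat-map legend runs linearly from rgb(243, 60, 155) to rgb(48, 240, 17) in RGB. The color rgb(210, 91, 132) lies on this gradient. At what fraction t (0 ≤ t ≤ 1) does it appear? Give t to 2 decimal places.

Invert the lerp on the R channel (largest span, 195): t = (210 − 243) / (48 − 243) = -33/-195 = 0.16923.
Check on G: (91 − 60)/(240 − 60) = 0.1722 ✓

0.17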